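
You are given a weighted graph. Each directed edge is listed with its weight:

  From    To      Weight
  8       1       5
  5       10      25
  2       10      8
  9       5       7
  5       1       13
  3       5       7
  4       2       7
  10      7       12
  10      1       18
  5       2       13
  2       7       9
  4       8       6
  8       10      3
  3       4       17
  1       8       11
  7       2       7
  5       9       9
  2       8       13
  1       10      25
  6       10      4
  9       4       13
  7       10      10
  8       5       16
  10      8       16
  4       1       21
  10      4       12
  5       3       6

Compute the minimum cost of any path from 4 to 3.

Enumerating some paths:
4 → 2 → 10 → 8 → 5 → 3: 7+8+16+16+6 = 53
4 → 2 → 8 → 5 → 3: 7+13+16+6 = 42
4 → 1 → 8 → 5 → 3: 21+11+16+6 = 54
4 → 8 → 5 → 3: 6+16+6 = 28
The minimum is 28 via 4 → 8 → 5 → 3.

28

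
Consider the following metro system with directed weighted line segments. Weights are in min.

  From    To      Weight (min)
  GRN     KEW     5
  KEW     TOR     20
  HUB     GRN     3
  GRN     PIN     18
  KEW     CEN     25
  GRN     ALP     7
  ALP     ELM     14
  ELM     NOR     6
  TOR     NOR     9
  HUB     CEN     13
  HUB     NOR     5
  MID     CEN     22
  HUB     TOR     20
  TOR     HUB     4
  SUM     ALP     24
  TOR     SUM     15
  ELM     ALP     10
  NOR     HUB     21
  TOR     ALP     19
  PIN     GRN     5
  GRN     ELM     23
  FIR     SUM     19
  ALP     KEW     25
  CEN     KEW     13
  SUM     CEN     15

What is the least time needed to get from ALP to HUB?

41 min

Settle nodes by increasing distance from ALP:
ALP: 0
ELM: 14  (via ALP)
NOR: 20  (via ELM)
KEW: 25  (via ALP)
HUB: 41  (via NOR)
Shortest route: ALP–ELM–NOR–HUB = 41 min.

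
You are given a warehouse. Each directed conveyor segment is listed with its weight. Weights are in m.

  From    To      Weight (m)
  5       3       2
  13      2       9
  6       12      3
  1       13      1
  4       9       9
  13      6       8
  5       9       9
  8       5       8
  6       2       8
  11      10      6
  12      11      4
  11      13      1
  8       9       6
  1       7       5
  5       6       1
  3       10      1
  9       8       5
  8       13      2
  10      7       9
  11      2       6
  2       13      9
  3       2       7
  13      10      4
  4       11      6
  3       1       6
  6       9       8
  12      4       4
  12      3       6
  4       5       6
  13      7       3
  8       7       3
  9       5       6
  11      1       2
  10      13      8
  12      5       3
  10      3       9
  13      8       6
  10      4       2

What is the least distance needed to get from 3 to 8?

Running Dijkstra from 3:
3: 0
10: 1  (via 3)
4: 3  (via 10)
1: 6  (via 3)
2: 7  (via 3)
13: 7  (via 1)
5: 9  (via 4)
11: 9  (via 4)
6: 10  (via 5)
7: 10  (via 10)
9: 12  (via 4)
8: 13  (via 13)
Shortest route: 3 → 1 → 13 → 8 = 13 m.

13 m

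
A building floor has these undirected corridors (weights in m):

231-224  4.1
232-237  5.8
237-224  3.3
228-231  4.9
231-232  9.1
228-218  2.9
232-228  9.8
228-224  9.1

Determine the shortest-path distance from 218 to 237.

15.2 m

Compare a few routes:
218 → 228 → 224 → 237: 2.9+9.1+3.3 = 15.3
218 → 228 → 231 → 224 → 237: 2.9+4.9+4.1+3.3 = 15.2
The minimum is 15.2 m via 218 → 228 → 231 → 224 → 237.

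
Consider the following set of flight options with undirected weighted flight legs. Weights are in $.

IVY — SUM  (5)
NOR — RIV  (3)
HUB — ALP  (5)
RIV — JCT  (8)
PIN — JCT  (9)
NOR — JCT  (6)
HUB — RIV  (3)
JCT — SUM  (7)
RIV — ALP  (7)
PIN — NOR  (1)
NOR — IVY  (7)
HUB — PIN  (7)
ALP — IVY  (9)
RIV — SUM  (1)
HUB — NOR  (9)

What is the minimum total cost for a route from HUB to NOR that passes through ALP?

Shortest HUB→ALP: HUB–ALP = 5
Shortest ALP→NOR: ALP–RIV–NOR = 10
Total via ALP: 5 + 10 = $15.

$15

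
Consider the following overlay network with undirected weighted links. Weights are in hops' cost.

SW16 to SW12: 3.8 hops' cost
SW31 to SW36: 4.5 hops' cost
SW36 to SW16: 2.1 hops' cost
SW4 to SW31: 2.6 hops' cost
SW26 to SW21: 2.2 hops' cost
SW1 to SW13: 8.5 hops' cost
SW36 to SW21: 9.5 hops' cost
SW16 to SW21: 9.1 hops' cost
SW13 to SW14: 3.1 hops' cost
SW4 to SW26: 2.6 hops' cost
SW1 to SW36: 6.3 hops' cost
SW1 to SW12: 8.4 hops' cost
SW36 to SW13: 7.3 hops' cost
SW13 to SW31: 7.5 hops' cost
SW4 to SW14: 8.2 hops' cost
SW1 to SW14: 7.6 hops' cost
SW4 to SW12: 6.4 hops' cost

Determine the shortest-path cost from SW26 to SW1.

16 hops' cost

Compare a few routes:
SW26–SW4–SW12–SW1: 2.6+6.4+8.4 = 17.4
SW26–SW4–SW31–SW36–SW1: 2.6+2.6+4.5+6.3 = 16
Cheapest is SW26–SW4–SW31–SW36–SW1 at 16 hops' cost.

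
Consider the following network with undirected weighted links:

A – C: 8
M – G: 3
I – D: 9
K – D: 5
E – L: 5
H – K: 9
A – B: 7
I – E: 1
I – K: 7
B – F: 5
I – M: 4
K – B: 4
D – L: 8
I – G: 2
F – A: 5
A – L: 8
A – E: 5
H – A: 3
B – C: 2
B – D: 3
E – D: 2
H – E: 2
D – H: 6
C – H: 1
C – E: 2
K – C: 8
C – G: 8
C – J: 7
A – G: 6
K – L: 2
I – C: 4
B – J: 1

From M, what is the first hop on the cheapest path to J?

I

Enumerating some paths:
M - G - I - E - C - B - J: 3+2+1+2+2+1 = 11
M - I - E - D - B - J: 4+1+2+3+1 = 11
M - I - E - C - B - J: 4+1+2+2+1 = 10
The minimum is 10 via M - I - E - C - B - J.
So from M the first move is to I.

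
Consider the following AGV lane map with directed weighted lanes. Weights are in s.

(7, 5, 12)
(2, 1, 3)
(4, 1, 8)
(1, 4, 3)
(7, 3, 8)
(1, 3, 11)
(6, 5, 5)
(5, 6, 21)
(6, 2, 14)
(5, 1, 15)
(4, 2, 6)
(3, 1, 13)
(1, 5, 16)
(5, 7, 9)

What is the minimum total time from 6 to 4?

Shortest distances from 6:
6: 0
5: 5  (via 6)
2: 14  (via 6)
7: 14  (via 5)
1: 17  (via 2)
4: 20  (via 1)
Shortest route: 6–2–1–4 = 20 s.

20 s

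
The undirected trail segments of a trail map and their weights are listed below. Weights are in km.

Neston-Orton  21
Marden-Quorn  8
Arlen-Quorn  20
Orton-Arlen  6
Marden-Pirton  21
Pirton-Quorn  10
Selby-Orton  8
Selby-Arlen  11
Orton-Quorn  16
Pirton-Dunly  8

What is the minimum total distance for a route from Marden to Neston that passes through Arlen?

Shortest Marden→Arlen: Marden → Quorn → Arlen = 28
Shortest Arlen→Neston: Arlen → Orton → Neston = 27
Total via Arlen: 28 + 27 = 55 km.

55 km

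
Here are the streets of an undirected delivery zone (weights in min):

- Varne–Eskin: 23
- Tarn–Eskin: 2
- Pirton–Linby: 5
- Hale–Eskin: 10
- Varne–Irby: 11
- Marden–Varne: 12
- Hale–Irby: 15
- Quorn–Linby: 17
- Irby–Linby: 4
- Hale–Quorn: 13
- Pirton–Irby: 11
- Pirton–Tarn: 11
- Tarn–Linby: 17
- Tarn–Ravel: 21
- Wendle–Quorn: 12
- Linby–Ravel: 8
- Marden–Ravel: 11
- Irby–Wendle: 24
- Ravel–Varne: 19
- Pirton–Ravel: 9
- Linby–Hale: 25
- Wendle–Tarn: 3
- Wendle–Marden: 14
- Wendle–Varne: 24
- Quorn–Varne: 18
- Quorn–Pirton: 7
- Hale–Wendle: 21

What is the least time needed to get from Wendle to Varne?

Settle nodes by increasing distance from Wendle:
Wendle: 0
Tarn: 3  (via Wendle)
Eskin: 5  (via Tarn)
Quorn: 12  (via Wendle)
Marden: 14  (via Wendle)
Pirton: 14  (via Tarn)
Hale: 15  (via Eskin)
Linby: 19  (via Pirton)
Ravel: 23  (via Pirton)
Irby: 23  (via Linby)
Varne: 24  (via Wendle)
Shortest route: Wendle–Varne = 24 min.

24 min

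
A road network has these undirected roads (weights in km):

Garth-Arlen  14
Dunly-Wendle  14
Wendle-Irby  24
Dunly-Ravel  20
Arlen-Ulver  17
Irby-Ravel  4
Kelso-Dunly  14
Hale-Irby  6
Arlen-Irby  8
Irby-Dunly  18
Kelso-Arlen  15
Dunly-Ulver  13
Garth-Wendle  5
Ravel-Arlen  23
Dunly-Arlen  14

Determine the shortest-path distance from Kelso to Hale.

Shortest distances from Kelso:
Kelso: 0
Dunly: 14  (via Kelso)
Arlen: 15  (via Kelso)
Irby: 23  (via Arlen)
Ulver: 27  (via Dunly)
Ravel: 27  (via Irby)
Wendle: 28  (via Dunly)
Garth: 29  (via Arlen)
Hale: 29  (via Irby)
Shortest route: Kelso–Arlen–Irby–Hale = 29 km.

29 km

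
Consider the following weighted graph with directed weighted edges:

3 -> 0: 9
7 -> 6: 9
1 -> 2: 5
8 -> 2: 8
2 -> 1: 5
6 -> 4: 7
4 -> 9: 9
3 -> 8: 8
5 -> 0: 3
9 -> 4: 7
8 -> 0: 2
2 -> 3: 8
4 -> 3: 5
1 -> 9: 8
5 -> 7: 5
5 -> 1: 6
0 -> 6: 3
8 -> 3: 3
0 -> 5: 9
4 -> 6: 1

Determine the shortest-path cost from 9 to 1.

33

Candidate routes:
9 - 4 - 3 - 8 - 0 - 5 - 1: 7+5+8+2+9+6 = 37
9 - 4 - 3 - 0 - 5 - 1: 7+5+9+9+6 = 36
9 - 4 - 3 - 8 - 2 - 1: 7+5+8+8+5 = 33
Cheapest is 9 - 4 - 3 - 8 - 2 - 1 at 33.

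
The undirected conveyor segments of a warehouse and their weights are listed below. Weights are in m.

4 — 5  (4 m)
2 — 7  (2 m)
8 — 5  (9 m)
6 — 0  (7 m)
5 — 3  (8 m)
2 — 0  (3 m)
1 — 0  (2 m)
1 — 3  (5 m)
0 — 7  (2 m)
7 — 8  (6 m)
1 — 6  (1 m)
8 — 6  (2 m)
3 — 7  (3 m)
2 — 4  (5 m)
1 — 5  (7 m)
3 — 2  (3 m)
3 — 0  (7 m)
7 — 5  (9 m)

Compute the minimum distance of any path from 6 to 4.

11 m

Enumerating some paths:
6 - 1 - 0 - 2 - 4: 1+2+3+5 = 11
6 - 1 - 5 - 4: 1+7+4 = 12
6 - 1 - 0 - 7 - 2 - 4: 1+2+2+2+5 = 12
6 - 1 - 3 - 2 - 4: 1+5+3+5 = 14
The minimum is 11 m via 6 - 1 - 0 - 2 - 4.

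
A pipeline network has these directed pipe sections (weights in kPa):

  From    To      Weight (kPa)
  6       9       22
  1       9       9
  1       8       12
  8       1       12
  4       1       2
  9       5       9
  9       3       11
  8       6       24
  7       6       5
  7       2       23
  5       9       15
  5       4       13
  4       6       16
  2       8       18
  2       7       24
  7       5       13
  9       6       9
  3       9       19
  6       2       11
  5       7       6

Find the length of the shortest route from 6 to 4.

Enumerating some paths:
6 - 9 - 5 - 4: 22+9+13 = 44
6 - 2 - 7 - 5 - 4: 11+24+13+13 = 61
The minimum is 44 kPa via 6 - 9 - 5 - 4.

44 kPa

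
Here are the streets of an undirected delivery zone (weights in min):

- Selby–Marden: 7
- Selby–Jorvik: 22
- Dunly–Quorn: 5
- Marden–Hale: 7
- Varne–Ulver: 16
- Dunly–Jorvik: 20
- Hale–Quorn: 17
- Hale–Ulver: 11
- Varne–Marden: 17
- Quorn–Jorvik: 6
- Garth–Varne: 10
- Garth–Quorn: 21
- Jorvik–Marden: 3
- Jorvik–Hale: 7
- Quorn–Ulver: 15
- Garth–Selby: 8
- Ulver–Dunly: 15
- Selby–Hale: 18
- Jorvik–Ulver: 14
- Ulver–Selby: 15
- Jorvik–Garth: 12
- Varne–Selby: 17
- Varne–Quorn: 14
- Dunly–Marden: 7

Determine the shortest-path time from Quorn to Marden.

9 min

Running Dijkstra from Quorn:
Quorn: 0
Dunly: 5  (via Quorn)
Jorvik: 6  (via Quorn)
Marden: 9  (via Jorvik)
Shortest route: Quorn–Jorvik–Marden = 9 min.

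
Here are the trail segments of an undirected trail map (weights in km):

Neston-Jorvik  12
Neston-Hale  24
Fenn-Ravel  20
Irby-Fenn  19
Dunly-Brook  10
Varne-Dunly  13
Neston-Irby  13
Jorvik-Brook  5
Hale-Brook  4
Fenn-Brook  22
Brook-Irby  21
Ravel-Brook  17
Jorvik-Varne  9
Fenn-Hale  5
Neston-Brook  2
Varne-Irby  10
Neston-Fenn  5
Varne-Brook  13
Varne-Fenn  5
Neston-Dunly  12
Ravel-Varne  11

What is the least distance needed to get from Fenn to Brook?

Shortest distances from Fenn:
Fenn: 0
Neston: 5  (via Fenn)
Hale: 5  (via Fenn)
Varne: 5  (via Fenn)
Brook: 7  (via Neston)
Shortest route: Fenn–Neston–Brook = 7 km.

7 km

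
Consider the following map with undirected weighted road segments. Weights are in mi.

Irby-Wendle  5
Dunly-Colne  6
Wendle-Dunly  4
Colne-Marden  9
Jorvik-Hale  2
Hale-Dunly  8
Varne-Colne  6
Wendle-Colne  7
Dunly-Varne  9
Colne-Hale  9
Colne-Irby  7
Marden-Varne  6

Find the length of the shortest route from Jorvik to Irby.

18 mi

Shortest distances from Jorvik:
Jorvik: 0
Hale: 2  (via Jorvik)
Dunly: 10  (via Hale)
Colne: 11  (via Hale)
Wendle: 14  (via Dunly)
Varne: 17  (via Colne)
Irby: 18  (via Colne)
Shortest route: Jorvik–Hale–Colne–Irby = 18 mi.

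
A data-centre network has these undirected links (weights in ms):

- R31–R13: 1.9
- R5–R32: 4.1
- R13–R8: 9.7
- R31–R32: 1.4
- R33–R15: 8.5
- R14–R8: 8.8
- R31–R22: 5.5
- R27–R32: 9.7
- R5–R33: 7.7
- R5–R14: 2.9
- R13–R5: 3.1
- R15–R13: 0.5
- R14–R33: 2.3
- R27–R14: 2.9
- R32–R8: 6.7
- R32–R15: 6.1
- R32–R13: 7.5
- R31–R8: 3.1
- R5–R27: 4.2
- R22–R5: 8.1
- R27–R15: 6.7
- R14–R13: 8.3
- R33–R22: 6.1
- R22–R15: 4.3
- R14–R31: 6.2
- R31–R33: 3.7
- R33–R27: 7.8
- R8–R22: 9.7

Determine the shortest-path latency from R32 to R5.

Running Dijkstra from R32:
R32: 0
R31: 1.4  (via R32)
R13: 3.3  (via R31)
R15: 3.8  (via R13)
R5: 4.1  (via R32)
Shortest route: R32–R5 = 4.1 ms.

4.1 ms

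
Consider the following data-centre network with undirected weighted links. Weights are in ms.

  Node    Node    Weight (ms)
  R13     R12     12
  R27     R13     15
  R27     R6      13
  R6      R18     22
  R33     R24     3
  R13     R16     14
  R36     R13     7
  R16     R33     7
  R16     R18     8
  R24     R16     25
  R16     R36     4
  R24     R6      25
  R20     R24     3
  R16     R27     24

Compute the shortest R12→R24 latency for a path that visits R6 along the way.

Best R12 to R6: R12 → R13 → R27 → R6 costing 40
Best R6 to R24: R6 → R24 costing 25
Total via R6: 40 + 25 = 65 ms.

65 ms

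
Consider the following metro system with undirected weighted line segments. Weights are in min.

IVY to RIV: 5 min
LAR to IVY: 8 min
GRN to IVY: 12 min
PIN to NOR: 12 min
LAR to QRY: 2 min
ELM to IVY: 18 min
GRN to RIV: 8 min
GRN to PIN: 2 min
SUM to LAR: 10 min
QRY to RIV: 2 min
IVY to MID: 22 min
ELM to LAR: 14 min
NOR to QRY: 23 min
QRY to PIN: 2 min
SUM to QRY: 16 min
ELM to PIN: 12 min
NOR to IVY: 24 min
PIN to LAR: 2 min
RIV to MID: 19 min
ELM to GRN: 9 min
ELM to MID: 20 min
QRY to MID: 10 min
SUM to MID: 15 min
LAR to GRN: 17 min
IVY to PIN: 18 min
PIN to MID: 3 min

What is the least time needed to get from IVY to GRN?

11 min

Shortest distances from IVY:
IVY: 0
RIV: 5  (via IVY)
QRY: 7  (via RIV)
LAR: 8  (via IVY)
PIN: 9  (via QRY)
GRN: 11  (via PIN)
Shortest route: IVY–RIV–QRY–PIN–GRN = 11 min.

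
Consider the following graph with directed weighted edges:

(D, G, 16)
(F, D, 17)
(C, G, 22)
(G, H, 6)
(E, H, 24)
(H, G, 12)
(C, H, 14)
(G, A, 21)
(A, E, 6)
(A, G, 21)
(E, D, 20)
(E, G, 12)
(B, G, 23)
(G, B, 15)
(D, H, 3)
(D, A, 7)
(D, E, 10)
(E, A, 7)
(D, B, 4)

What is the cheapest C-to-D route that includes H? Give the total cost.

73

Shortest C→H: C → H = 14
Best H to D: H → G → A → E → D costing 59
Total via H: 14 + 59 = 73.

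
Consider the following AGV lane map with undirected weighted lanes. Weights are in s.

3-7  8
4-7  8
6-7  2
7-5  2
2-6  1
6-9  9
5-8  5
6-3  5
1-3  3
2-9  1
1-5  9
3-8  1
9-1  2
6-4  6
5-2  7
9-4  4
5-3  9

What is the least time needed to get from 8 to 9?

Settle nodes by increasing distance from 8:
8: 0
3: 1  (via 8)
1: 4  (via 3)
5: 5  (via 8)
6: 6  (via 3)
9: 6  (via 1)
Shortest route: 8 → 3 → 1 → 9 = 6 s.

6 s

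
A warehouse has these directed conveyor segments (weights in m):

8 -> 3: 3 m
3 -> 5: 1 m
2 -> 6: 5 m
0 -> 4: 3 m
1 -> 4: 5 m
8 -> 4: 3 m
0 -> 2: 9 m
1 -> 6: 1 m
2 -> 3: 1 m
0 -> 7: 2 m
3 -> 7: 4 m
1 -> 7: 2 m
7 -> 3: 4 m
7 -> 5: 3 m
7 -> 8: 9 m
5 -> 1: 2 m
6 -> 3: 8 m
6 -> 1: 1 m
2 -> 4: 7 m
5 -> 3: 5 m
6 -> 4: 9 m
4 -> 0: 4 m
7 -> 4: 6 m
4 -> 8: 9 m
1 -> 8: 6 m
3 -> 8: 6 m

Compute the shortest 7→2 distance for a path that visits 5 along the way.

Shortest 7→5: 7 → 5 = 3
Best 5 to 2: 5 → 1 → 4 → 0 → 2 costing 20
Total via 5: 3 + 20 = 23 m.

23 m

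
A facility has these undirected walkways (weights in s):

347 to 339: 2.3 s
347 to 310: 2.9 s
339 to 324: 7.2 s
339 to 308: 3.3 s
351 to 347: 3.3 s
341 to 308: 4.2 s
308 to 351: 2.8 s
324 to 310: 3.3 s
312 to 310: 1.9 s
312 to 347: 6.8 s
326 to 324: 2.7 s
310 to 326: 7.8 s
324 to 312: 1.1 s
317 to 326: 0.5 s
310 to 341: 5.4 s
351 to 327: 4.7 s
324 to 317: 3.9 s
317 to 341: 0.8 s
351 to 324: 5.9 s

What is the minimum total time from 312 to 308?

Shortest distances from 312:
312: 0
324: 1.1  (via 312)
310: 1.9  (via 312)
326: 3.8  (via 324)
317: 4.3  (via 326)
347: 4.8  (via 310)
341: 5.1  (via 317)
351: 7  (via 324)
339: 7.1  (via 347)
308: 9.3  (via 341)
Shortest route: 312 → 324 → 326 → 317 → 341 → 308 = 9.3 s.

9.3 s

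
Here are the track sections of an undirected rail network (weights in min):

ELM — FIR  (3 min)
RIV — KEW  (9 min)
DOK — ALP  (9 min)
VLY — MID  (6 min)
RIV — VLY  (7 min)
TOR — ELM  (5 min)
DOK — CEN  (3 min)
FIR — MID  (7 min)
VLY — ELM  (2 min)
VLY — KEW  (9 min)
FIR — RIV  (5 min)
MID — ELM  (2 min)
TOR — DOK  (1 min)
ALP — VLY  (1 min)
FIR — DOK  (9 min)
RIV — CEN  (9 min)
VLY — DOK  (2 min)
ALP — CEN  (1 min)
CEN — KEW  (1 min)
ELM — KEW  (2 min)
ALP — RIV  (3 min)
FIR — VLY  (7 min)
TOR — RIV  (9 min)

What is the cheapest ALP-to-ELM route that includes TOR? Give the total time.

Shortest ALP→TOR: ALP–VLY–DOK–TOR = 4
Shortest TOR→ELM: TOR–ELM = 5
Total via TOR: 4 + 5 = 9 min.

9 min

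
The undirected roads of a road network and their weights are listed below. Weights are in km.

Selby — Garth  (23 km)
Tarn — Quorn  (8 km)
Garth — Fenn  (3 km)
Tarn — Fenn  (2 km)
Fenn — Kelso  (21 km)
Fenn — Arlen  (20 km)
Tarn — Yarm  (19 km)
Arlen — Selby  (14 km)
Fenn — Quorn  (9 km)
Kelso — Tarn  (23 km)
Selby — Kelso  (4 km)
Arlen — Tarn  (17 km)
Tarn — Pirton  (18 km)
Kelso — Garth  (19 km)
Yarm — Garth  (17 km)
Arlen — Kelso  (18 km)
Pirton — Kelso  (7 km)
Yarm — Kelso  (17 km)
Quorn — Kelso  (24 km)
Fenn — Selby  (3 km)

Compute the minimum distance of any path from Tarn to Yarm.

19 km

Running Dijkstra from Tarn:
Tarn: 0
Fenn: 2  (via Tarn)
Selby: 5  (via Fenn)
Garth: 5  (via Fenn)
Quorn: 8  (via Tarn)
Kelso: 9  (via Selby)
Pirton: 16  (via Kelso)
Arlen: 17  (via Tarn)
Yarm: 19  (via Tarn)
Shortest route: Tarn → Yarm = 19 km.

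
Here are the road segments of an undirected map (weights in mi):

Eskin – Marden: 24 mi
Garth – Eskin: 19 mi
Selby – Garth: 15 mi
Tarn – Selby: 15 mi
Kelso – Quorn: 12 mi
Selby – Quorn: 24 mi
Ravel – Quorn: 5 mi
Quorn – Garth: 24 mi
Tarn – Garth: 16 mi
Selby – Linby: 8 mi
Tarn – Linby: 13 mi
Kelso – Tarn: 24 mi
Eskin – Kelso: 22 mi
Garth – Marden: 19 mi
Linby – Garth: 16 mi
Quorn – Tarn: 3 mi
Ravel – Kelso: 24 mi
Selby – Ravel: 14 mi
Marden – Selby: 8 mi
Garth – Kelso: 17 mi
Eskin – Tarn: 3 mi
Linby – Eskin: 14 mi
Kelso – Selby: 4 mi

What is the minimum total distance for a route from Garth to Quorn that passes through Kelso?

Best Garth to Kelso: Garth → Kelso costing 17
Best Kelso to Quorn: Kelso → Quorn costing 12
Total via Kelso: 17 + 12 = 29 mi.

29 mi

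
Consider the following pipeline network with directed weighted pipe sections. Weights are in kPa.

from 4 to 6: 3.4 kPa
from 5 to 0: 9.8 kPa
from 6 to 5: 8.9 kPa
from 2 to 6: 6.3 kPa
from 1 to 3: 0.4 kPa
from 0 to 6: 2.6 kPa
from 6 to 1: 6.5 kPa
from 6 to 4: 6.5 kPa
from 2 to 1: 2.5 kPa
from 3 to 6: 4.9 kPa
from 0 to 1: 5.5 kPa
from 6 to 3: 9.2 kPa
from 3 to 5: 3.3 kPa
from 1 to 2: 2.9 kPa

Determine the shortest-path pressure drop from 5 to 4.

18.9 kPa

Settle nodes by increasing distance from 5:
5: 0
0: 9.8  (via 5)
6: 12.4  (via 0)
1: 15.3  (via 0)
3: 15.7  (via 1)
2: 18.2  (via 1)
4: 18.9  (via 6)
Shortest route: 5 → 0 → 6 → 4 = 18.9 kPa.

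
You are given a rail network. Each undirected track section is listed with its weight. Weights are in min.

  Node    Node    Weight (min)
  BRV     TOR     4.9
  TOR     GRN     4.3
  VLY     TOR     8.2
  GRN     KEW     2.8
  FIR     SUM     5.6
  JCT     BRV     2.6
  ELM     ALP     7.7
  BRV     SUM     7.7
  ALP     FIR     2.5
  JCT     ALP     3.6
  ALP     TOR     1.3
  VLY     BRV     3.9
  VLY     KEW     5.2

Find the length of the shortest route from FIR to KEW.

10.9 min

Shortest distances from FIR:
FIR: 0
ALP: 2.5  (via FIR)
TOR: 3.8  (via ALP)
SUM: 5.6  (via FIR)
JCT: 6.1  (via ALP)
GRN: 8.1  (via TOR)
BRV: 8.7  (via TOR)
ELM: 10.2  (via ALP)
KEW: 10.9  (via GRN)
Shortest route: FIR–ALP–TOR–GRN–KEW = 10.9 min.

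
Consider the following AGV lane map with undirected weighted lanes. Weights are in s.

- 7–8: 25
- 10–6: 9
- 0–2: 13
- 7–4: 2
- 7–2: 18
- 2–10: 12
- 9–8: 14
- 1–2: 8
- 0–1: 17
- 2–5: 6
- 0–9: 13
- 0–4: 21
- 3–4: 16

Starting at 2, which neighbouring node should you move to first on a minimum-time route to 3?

7

Compare a few routes:
2–7–4–3: 18+2+16 = 36
2–0–4–3: 13+21+16 = 50
The minimum is 36 s via 2–7–4–3.
So from 2 the first move is to 7.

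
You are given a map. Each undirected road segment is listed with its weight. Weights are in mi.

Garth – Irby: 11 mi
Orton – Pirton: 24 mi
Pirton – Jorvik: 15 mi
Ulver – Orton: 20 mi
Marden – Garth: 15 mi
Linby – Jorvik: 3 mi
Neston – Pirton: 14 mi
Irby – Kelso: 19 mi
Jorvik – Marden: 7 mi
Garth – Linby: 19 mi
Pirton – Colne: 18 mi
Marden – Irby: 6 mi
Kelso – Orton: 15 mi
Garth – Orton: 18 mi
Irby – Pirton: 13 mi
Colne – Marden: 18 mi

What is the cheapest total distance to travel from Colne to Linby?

Enumerating some paths:
Colne - Marden - Jorvik - Linby: 18+7+3 = 28
Colne - Pirton - Irby - Marden - Jorvik - Linby: 18+13+6+7+3 = 47
Colne - Pirton - Jorvik - Linby: 18+15+3 = 36
Cheapest is Colne - Marden - Jorvik - Linby at 28 mi.

28 mi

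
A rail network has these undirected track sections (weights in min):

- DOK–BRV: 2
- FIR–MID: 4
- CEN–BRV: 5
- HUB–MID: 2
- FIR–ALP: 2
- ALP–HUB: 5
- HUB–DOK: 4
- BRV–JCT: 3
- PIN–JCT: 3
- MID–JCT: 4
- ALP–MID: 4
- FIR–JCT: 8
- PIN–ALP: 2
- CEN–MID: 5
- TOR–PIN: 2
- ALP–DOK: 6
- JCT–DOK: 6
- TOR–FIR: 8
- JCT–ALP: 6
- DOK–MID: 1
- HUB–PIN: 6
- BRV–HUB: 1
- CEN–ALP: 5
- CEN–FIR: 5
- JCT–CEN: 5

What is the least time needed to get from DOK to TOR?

Compare a few routes:
DOK - MID - ALP - PIN - TOR: 1+4+2+2 = 9
DOK - MID - JCT - PIN - TOR: 1+4+3+2 = 10
DOK - BRV - JCT - PIN - TOR: 2+3+3+2 = 10
DOK - ALP - PIN - TOR: 6+2+2 = 10
Cheapest is DOK - MID - ALP - PIN - TOR at 9 min.

9 min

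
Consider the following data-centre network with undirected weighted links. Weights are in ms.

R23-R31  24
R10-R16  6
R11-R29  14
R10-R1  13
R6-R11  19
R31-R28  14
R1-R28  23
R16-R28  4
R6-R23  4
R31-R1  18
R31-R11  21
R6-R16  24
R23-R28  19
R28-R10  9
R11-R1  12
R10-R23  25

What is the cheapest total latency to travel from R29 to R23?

Settle nodes by increasing distance from R29:
R29: 0
R11: 14  (via R29)
R1: 26  (via R11)
R6: 33  (via R11)
R31: 35  (via R11)
R23: 37  (via R6)
Shortest route: R29 → R11 → R6 → R23 = 37 ms.

37 ms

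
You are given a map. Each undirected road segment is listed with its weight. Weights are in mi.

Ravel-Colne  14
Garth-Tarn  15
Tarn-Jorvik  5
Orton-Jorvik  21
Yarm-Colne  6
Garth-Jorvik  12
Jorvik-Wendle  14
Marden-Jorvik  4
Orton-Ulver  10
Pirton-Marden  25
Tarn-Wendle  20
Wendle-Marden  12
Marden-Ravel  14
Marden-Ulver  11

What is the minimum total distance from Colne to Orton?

49 mi

Shortest distances from Colne:
Colne: 0
Yarm: 6  (via Colne)
Ravel: 14  (via Colne)
Marden: 28  (via Ravel)
Jorvik: 32  (via Marden)
Tarn: 37  (via Jorvik)
Ulver: 39  (via Marden)
Wendle: 40  (via Marden)
Garth: 44  (via Jorvik)
Orton: 49  (via Ulver)
Shortest route: Colne → Ravel → Marden → Ulver → Orton = 49 mi.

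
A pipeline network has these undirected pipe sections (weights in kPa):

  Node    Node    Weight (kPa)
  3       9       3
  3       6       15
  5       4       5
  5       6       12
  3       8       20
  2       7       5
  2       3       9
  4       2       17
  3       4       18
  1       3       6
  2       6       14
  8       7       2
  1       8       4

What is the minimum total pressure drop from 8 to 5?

29 kPa

Running Dijkstra from 8:
8: 0
7: 2  (via 8)
1: 4  (via 8)
2: 7  (via 7)
3: 10  (via 1)
9: 13  (via 3)
6: 21  (via 2)
4: 24  (via 2)
5: 29  (via 4)
Shortest route: 8–7–2–4–5 = 29 kPa.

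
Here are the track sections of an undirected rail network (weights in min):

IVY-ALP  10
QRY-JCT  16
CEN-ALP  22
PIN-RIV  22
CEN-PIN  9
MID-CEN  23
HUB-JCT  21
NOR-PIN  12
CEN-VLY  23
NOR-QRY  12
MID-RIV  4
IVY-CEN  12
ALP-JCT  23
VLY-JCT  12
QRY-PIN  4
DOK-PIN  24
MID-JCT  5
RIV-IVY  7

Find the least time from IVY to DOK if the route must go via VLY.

Best IVY to VLY: IVY–RIV–MID–JCT–VLY costing 28
Shortest VLY→DOK: VLY–CEN–PIN–DOK = 56
Total via VLY: 28 + 56 = 84 min.

84 min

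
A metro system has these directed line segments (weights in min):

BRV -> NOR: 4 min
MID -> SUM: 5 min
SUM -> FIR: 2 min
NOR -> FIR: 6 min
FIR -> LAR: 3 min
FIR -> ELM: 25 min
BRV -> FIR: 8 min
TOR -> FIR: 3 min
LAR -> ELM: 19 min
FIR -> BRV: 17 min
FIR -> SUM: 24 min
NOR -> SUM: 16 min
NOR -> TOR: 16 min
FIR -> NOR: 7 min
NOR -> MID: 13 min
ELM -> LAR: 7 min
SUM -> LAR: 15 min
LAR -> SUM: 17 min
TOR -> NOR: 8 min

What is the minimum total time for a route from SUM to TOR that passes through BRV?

Shortest SUM→BRV: SUM → FIR → BRV = 19
Best BRV to TOR: BRV → NOR → TOR costing 20
Total via BRV: 19 + 20 = 39 min.

39 min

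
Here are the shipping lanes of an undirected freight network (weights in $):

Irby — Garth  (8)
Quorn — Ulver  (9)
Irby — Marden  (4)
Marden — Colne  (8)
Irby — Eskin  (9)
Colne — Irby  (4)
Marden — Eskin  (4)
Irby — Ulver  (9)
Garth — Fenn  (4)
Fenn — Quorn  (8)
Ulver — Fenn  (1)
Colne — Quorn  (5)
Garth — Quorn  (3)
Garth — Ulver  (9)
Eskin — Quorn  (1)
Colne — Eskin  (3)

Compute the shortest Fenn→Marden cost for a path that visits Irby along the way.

Shortest Fenn→Irby: Fenn–Ulver–Irby = 10
Shortest Irby→Marden: Irby–Marden = 4
Total via Irby: 10 + 4 = $14.

$14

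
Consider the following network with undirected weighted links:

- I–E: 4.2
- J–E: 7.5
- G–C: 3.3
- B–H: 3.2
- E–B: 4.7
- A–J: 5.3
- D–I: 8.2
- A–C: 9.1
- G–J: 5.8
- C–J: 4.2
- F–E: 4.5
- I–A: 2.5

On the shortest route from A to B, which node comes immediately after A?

Enumerating some paths:
A → C → J → E → B: 9.1+4.2+7.5+4.7 = 25.5
A → J → E → B: 5.3+7.5+4.7 = 17.5
A → I → E → B: 2.5+4.2+4.7 = 11.4
Cheapest is A → I → E → B at 11.4.
So from A the first move is to I.

I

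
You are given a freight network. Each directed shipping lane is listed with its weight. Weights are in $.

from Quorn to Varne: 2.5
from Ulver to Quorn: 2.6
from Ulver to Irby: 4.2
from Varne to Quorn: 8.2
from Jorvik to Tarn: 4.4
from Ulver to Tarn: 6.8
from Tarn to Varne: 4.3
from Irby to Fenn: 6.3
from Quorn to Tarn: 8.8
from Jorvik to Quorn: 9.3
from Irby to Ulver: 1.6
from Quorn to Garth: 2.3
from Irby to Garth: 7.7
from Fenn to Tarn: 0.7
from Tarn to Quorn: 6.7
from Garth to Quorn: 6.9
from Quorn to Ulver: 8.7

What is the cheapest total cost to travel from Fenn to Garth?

Candidate routes:
Fenn → Tarn → Quorn → Garth: 0.7+6.7+2.3 = 9.7
Fenn → Tarn → Varne → Quorn → Garth: 0.7+4.3+8.2+2.3 = 15.5
Cheapest is Fenn → Tarn → Quorn → Garth at $9.7.

$9.7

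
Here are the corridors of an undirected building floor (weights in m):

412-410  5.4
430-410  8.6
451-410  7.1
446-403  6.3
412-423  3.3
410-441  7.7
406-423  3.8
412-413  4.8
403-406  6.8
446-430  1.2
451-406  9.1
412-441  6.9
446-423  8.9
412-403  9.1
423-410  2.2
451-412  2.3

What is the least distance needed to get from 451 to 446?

14.5 m

Settle nodes by increasing distance from 451:
451: 0
412: 2.3  (via 451)
423: 5.6  (via 412)
413: 7.1  (via 412)
410: 7.1  (via 451)
406: 9.1  (via 451)
441: 9.2  (via 412)
403: 11.4  (via 412)
446: 14.5  (via 423)
Shortest route: 451 → 412 → 423 → 446 = 14.5 m.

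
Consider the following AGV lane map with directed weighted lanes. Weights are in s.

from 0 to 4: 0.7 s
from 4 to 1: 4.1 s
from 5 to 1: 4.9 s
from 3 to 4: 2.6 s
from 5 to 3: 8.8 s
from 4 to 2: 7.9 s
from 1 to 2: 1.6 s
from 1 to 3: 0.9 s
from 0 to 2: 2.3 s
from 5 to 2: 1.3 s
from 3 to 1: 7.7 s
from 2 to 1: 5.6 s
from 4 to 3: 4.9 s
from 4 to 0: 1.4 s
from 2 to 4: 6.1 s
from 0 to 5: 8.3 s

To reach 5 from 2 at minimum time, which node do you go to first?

Enumerating some paths:
2–4–0–5: 6.1+1.4+8.3 = 15.8
2–1–3–4–0–5: 5.6+0.9+2.6+1.4+8.3 = 18.8
Cheapest is 2–4–0–5 at 15.8 s.
So from 2 the first move is to 4.

4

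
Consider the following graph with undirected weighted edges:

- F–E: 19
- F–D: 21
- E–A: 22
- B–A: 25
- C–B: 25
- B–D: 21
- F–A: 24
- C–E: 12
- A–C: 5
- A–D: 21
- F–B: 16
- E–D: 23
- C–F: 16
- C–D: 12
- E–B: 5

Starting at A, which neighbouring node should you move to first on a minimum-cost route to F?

C

Compare a few routes:
A → F: 24 = 24
A → C → F: 5+16 = 21
A → C → E → F: 5+12+19 = 36
A → C → E → B → F: 5+12+5+16 = 38
The minimum is 21 via A → C → F.
So from A the first move is to C.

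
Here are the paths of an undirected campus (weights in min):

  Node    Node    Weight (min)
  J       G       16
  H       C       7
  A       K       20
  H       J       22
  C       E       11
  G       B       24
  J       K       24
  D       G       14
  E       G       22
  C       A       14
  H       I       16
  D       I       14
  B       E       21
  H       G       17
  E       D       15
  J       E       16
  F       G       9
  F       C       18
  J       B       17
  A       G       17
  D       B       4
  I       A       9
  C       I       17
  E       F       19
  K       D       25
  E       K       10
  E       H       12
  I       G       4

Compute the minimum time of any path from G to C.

21 min

Settle nodes by increasing distance from G:
G: 0
I: 4  (via G)
F: 9  (via G)
A: 13  (via I)
D: 14  (via G)
J: 16  (via G)
H: 17  (via G)
B: 18  (via D)
C: 21  (via I)
Shortest route: G → I → C = 21 min.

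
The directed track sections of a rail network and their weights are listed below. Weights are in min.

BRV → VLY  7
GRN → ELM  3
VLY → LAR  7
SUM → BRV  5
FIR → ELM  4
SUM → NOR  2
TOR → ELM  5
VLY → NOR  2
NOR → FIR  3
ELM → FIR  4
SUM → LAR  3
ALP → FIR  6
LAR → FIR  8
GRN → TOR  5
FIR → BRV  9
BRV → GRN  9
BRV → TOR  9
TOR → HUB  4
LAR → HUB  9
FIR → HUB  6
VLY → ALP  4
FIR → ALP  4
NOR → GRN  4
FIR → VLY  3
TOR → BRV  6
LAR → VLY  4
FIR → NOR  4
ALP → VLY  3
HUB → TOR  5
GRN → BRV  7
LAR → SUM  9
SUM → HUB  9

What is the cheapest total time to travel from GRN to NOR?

11 min

Candidate routes:
GRN–ELM–FIR–ALP–VLY–NOR: 3+4+4+3+2 = 16
GRN–BRV–VLY–NOR: 7+7+2 = 16
GRN–ELM–FIR–NOR: 3+4+4 = 11
GRN–ELM–FIR–VLY–NOR: 3+4+3+2 = 12
Cheapest is GRN–ELM–FIR–NOR at 11 min.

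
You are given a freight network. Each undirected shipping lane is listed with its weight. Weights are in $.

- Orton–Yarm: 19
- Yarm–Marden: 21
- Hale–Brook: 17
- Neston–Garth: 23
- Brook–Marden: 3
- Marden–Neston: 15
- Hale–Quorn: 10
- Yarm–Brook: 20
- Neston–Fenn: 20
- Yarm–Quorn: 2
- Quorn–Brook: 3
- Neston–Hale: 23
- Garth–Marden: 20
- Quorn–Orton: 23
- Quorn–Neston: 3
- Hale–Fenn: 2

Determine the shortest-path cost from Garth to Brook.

Settle nodes by increasing distance from Garth:
Garth: 0
Marden: 20  (via Garth)
Neston: 23  (via Garth)
Brook: 23  (via Marden)
Shortest route: Garth → Marden → Brook = $23.

$23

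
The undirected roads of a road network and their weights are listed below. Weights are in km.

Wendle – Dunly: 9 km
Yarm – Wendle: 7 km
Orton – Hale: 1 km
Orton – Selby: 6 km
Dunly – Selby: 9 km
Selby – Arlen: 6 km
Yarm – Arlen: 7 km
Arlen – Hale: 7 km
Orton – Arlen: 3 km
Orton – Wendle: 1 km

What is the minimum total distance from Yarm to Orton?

8 km

Shortest distances from Yarm:
Yarm: 0
Arlen: 7  (via Yarm)
Wendle: 7  (via Yarm)
Orton: 8  (via Wendle)
Shortest route: Yarm–Wendle–Orton = 8 km.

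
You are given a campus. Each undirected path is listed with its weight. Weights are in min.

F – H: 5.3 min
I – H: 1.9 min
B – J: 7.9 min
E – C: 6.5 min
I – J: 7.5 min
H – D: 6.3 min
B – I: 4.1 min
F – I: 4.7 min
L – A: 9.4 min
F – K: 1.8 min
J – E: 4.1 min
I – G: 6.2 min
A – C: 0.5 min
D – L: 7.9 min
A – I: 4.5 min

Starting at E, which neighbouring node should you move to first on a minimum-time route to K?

C

Candidate routes:
E - J - I - F - K: 4.1+7.5+4.7+1.8 = 18.1
E - C - A - I - F - K: 6.5+0.5+4.5+4.7+1.8 = 18
Cheapest is E - C - A - I - F - K at 18 min.
So from E the first move is to C.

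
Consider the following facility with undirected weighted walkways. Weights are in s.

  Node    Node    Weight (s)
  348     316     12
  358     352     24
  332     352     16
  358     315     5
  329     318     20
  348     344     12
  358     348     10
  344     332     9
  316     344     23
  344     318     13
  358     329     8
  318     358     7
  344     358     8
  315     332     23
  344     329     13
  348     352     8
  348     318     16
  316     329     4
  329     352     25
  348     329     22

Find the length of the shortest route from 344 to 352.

Candidate routes:
344 → 332 → 352: 9+16 = 25
344 → 358 → 348 → 352: 8+10+8 = 26
344 → 348 → 352: 12+8 = 20
The minimum is 20 s via 344 → 348 → 352.

20 s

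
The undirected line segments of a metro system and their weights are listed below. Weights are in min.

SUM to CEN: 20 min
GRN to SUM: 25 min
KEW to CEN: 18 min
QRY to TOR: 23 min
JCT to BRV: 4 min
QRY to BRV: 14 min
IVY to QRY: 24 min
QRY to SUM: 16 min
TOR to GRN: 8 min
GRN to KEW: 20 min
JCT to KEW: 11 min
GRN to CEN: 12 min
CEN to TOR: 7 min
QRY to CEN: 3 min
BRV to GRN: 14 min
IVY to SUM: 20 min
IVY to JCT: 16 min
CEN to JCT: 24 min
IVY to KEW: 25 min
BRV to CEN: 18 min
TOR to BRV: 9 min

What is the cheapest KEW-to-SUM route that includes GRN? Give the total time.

Best KEW to GRN: KEW → GRN costing 20
Best GRN to SUM: GRN → SUM costing 25
Total via GRN: 20 + 25 = 45 min.

45 min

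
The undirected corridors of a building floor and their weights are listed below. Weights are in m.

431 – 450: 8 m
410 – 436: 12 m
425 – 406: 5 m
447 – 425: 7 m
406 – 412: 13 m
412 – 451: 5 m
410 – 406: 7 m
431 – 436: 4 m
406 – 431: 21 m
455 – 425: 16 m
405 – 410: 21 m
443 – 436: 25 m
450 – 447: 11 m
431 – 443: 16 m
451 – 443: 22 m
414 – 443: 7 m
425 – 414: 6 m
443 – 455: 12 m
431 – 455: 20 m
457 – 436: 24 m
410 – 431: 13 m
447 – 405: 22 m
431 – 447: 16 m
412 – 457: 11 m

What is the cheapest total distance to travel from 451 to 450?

Compare a few routes:
451–412–406–425–447–450: 5+13+5+7+11 = 41
451–443–431–450: 22+16+8 = 46
Cheapest is 451–412–406–425–447–450 at 41 m.

41 m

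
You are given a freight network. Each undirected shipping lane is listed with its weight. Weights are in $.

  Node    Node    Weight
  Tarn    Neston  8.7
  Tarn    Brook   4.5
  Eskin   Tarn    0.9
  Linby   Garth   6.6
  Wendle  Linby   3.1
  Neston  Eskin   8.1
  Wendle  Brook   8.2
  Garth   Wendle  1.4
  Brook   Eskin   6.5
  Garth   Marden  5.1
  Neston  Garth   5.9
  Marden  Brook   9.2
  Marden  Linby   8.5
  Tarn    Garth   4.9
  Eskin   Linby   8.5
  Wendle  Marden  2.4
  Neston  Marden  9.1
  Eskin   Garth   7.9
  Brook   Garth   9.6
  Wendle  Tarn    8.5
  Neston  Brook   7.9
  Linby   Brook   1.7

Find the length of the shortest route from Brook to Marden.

$7.2

Settle nodes by increasing distance from Brook:
Brook: 0
Linby: 1.7  (via Brook)
Tarn: 4.5  (via Brook)
Wendle: 4.8  (via Linby)
Eskin: 5.4  (via Tarn)
Garth: 6.2  (via Wendle)
Marden: 7.2  (via Wendle)
Shortest route: Brook → Linby → Wendle → Marden = $7.2.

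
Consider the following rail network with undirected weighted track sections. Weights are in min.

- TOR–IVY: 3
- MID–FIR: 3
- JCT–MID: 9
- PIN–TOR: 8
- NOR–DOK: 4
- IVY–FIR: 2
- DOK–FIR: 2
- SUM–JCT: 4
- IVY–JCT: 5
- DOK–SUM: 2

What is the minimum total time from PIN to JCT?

Candidate routes:
PIN–TOR–IVY–FIR–DOK–SUM–JCT: 8+3+2+2+2+4 = 21
PIN–TOR–IVY–JCT: 8+3+5 = 16
PIN–TOR–IVY–FIR–MID–JCT: 8+3+2+3+9 = 25
Cheapest is PIN–TOR–IVY–JCT at 16 min.

16 min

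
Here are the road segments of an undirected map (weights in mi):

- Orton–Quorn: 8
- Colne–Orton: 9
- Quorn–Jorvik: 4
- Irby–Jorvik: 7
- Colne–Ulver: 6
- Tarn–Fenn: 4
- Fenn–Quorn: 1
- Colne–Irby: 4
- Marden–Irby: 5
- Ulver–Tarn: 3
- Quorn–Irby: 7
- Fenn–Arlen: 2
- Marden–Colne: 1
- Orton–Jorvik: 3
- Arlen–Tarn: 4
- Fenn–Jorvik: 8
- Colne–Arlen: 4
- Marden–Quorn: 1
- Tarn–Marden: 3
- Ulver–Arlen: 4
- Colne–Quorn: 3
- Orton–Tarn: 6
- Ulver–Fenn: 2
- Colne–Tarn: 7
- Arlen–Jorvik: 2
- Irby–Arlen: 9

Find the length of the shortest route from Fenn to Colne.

Compare a few routes:
Fenn–Quorn–Marden–Colne: 1+1+1 = 3
Fenn–Quorn–Colne: 1+3 = 4
The minimum is 3 mi via Fenn–Quorn–Marden–Colne.

3 mi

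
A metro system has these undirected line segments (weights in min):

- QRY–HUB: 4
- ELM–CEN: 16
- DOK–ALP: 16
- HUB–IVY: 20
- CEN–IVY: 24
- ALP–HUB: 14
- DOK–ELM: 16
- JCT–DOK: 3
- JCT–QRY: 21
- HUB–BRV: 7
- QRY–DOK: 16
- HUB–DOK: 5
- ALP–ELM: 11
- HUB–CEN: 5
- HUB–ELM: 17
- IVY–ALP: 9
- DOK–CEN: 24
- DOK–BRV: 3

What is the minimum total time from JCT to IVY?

Running Dijkstra from JCT:
JCT: 0
DOK: 3  (via JCT)
BRV: 6  (via DOK)
HUB: 8  (via DOK)
QRY: 12  (via HUB)
CEN: 13  (via HUB)
ELM: 19  (via DOK)
ALP: 19  (via DOK)
IVY: 28  (via HUB)
Shortest route: JCT–DOK–HUB–IVY = 28 min.

28 min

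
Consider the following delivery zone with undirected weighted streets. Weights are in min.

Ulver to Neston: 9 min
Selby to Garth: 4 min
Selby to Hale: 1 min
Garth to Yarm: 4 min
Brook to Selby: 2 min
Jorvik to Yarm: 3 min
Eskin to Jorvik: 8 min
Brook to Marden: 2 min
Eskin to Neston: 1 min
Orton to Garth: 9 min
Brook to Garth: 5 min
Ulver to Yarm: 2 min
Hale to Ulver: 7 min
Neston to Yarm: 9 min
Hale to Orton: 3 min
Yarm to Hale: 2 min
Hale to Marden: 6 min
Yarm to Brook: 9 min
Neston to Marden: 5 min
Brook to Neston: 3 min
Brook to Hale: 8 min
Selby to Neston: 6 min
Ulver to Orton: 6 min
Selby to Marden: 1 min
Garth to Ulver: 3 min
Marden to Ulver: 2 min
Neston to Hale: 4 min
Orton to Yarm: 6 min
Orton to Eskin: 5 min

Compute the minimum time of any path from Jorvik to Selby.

6 min

Running Dijkstra from Jorvik:
Jorvik: 0
Yarm: 3  (via Jorvik)
Hale: 5  (via Yarm)
Ulver: 5  (via Yarm)
Selby: 6  (via Hale)
Shortest route: Jorvik–Yarm–Hale–Selby = 6 min.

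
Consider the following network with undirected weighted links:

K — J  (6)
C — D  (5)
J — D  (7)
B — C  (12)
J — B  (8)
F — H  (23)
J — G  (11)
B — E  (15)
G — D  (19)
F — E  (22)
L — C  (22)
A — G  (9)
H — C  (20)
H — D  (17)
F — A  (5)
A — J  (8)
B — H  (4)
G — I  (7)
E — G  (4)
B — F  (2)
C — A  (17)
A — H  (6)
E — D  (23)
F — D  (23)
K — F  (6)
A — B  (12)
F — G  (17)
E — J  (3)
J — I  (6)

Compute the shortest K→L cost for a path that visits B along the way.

42

Best K to B: K–F–B costing 8
Best B to L: B–C–L costing 34
Total via B: 8 + 34 = 42.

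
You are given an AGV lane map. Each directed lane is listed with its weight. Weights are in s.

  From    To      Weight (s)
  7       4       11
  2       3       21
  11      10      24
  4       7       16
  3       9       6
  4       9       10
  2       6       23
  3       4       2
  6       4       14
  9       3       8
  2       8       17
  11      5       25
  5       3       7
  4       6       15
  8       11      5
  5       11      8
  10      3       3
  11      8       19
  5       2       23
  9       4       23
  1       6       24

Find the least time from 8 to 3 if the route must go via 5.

37 s

Shortest 8→5: 8–11–5 = 30
Shortest 5→3: 5–3 = 7
Total via 5: 30 + 7 = 37 s.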